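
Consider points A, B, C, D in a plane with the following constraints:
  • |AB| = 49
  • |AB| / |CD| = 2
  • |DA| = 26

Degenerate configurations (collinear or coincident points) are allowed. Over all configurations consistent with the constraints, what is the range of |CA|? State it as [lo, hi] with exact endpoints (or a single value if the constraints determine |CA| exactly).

|AB| ∈ {49}
|AD| ∈ {26}
|CD| ∈ {49/2}
|BD| ∈ [23, 75]
|AC| ∈ [3/2, 101/2]
|BC| ∈ [0, 199/2]

|CA| ∈ [3/2, 101/2]  (≈ [1.5000, 50.5000])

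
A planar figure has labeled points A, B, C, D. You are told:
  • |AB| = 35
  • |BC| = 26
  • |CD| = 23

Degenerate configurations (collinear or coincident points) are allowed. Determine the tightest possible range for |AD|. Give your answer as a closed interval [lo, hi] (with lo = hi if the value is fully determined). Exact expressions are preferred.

|AD| ∈ [0, 84]  (≈ [0.0000, 84.0000])

|AB| ∈ {35}
|BC| ∈ {26}
|CD| ∈ {23}
|AC| ∈ [9, 61]
|BD| ∈ [3, 49]
|AD| ∈ [0, 84]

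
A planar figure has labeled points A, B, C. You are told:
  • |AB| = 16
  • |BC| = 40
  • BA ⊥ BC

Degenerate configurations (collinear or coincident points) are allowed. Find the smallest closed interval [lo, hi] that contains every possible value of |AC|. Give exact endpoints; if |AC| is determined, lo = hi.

|AC| = 8·√(29)  (≈ 43.0813)

|AB| ∈ {16}
|BC| ∈ {40}
|AC| ∈ {8·√(29)}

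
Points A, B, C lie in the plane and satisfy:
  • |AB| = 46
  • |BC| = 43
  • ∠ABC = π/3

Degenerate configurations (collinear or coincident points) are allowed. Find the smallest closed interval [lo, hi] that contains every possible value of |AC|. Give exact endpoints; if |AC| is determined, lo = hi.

|AB| ∈ {46}
|BC| ∈ {43}
|AC| ∈ {√(1987)}

|AC| = √(1987)  (≈ 44.5758)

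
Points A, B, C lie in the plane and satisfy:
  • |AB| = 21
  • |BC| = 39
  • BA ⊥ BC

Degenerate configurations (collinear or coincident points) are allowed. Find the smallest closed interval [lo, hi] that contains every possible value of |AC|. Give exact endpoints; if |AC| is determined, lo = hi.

|AB| ∈ {21}
|BC| ∈ {39}
|AC| ∈ {3·√(218)}

|AC| = 3·√(218)  (≈ 44.2945)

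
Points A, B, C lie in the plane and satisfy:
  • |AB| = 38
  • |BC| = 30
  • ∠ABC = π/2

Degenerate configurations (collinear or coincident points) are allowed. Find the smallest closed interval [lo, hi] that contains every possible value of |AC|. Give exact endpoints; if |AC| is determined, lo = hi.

|AB| ∈ {38}
|BC| ∈ {30}
|AC| ∈ {2·√(586)}

|AC| = 2·√(586)  (≈ 48.4149)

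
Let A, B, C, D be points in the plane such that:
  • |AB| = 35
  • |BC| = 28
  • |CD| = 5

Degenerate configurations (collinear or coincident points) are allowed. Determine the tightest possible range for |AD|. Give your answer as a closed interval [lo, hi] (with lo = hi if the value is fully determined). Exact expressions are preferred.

|AB| ∈ {35}
|BC| ∈ {28}
|CD| ∈ {5}
|AC| ∈ [7, 63]
|BD| ∈ [23, 33]
|AD| ∈ [2, 68]

|AD| ∈ [2, 68]  (≈ [2.0000, 68.0000])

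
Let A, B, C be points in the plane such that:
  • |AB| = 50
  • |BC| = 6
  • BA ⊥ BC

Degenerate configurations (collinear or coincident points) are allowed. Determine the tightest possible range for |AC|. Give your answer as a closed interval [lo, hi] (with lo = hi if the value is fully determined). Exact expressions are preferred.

|AB| ∈ {50}
|BC| ∈ {6}
|AC| ∈ {2·√(634)}

|AC| = 2·√(634)  (≈ 50.3587)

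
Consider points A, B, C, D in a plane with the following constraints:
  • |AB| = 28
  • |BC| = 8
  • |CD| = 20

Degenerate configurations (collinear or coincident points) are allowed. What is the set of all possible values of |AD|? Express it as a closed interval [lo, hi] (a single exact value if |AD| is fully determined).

|AD| ∈ [0, 56]  (≈ [0.0000, 56.0000])

|AB| ∈ {28}
|BC| ∈ {8}
|CD| ∈ {20}
|AC| ∈ [20, 36]
|BD| ∈ [12, 28]
|AD| ∈ [0, 56]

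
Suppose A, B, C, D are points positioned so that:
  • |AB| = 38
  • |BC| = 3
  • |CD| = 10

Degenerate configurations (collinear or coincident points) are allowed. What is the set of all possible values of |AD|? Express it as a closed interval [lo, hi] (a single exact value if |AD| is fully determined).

|AD| ∈ [25, 51]  (≈ [25.0000, 51.0000])

|AB| ∈ {38}
|BC| ∈ {3}
|CD| ∈ {10}
|AC| ∈ [35, 41]
|BD| ∈ [7, 13]
|AD| ∈ [25, 51]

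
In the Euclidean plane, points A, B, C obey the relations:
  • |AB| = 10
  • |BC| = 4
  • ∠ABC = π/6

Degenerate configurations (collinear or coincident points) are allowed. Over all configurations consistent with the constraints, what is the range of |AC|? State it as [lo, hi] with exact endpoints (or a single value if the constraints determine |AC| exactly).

|AC| = 2·√(29 - 10·√(3))  (≈ 6.8351)

|AB| ∈ {10}
|BC| ∈ {4}
|AC| ∈ {2·√(29 - 10·√(3))}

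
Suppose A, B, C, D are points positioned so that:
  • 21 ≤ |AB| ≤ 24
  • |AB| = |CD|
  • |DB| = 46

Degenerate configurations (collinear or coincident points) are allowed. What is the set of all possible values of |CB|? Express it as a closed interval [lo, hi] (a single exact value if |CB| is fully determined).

|AB| ∈ [21, 24]
|BD| ∈ {46}
|CD| ∈ [21, 24]
|AD| ∈ [22, 70]
|BC| ∈ [22, 70]
|AC| ∈ [0, 94]

|CB| ∈ [22, 70]  (≈ [22.0000, 70.0000])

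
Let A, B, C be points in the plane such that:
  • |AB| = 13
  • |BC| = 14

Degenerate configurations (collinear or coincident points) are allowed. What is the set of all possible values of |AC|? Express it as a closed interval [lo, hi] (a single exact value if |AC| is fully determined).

|AC| ∈ [1, 27]  (≈ [1.0000, 27.0000])

|AB| ∈ {13}
|BC| ∈ {14}
|AC| ∈ [1, 27]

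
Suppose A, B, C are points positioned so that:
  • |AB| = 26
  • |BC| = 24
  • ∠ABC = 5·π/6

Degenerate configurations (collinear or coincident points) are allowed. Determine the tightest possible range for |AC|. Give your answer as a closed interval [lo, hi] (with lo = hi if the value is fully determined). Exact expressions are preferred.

|AB| ∈ {26}
|BC| ∈ {24}
|AC| ∈ {2·√(156·√(3) + 313)}

|AC| = 2·√(156·√(3) + 313)  (≈ 48.2991)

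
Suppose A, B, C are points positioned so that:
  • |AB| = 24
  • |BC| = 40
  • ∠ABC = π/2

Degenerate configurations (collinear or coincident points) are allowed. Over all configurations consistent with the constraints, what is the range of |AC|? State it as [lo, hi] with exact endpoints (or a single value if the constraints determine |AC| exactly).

|AC| = 8·√(34)  (≈ 46.6476)

|AB| ∈ {24}
|BC| ∈ {40}
|AC| ∈ {8·√(34)}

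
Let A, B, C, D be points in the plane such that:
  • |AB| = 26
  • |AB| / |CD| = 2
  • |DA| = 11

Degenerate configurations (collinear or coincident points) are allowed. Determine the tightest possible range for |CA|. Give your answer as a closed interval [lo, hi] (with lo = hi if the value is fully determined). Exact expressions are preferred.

|AB| ∈ {26}
|AD| ∈ {11}
|CD| ∈ {13}
|BD| ∈ [15, 37]
|AC| ∈ [2, 24]
|BC| ∈ [2, 50]

|CA| ∈ [2, 24]  (≈ [2.0000, 24.0000])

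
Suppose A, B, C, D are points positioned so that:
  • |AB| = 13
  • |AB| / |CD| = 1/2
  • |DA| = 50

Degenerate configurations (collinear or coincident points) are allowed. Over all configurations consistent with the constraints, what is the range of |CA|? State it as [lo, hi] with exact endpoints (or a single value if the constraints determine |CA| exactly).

|AB| ∈ {13}
|AD| ∈ {50}
|CD| ∈ {26}
|BD| ∈ [37, 63]
|AC| ∈ [24, 76]
|BC| ∈ [11, 89]

|CA| ∈ [24, 76]  (≈ [24.0000, 76.0000])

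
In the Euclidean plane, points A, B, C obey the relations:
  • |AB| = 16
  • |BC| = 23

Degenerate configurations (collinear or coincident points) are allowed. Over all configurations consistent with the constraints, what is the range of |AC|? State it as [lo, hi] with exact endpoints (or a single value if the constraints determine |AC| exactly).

|AB| ∈ {16}
|BC| ∈ {23}
|AC| ∈ [7, 39]

|AC| ∈ [7, 39]  (≈ [7.0000, 39.0000])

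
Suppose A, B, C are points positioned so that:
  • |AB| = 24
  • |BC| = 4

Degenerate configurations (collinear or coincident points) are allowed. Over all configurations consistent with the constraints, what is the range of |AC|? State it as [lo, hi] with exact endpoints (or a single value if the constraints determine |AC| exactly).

|AC| ∈ [20, 28]  (≈ [20.0000, 28.0000])

|AB| ∈ {24}
|BC| ∈ {4}
|AC| ∈ [20, 28]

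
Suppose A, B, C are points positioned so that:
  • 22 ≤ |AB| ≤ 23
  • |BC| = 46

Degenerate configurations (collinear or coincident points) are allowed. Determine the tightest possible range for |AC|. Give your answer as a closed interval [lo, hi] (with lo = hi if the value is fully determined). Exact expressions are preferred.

|AB| ∈ [22, 23]
|BC| ∈ {46}
|AC| ∈ [23, 69]

|AC| ∈ [23, 69]  (≈ [23.0000, 69.0000])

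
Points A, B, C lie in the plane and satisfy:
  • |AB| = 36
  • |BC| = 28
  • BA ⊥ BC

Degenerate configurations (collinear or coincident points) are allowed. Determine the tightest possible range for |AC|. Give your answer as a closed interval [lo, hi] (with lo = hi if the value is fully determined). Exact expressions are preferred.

|AC| = 4·√(130)  (≈ 45.6070)

|AB| ∈ {36}
|BC| ∈ {28}
|AC| ∈ {4·√(130)}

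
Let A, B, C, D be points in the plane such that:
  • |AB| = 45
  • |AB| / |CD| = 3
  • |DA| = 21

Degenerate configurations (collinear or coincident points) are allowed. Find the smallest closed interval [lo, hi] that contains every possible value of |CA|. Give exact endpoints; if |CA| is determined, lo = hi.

|CA| ∈ [6, 36]  (≈ [6.0000, 36.0000])

|AB| ∈ {45}
|AD| ∈ {21}
|CD| ∈ {15}
|BD| ∈ [24, 66]
|AC| ∈ [6, 36]
|BC| ∈ [9, 81]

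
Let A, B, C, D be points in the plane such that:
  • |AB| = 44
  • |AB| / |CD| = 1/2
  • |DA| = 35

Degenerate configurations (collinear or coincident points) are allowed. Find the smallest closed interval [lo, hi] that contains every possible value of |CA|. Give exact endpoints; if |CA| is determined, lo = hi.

|CA| ∈ [53, 123]  (≈ [53.0000, 123.0000])

|AB| ∈ {44}
|AD| ∈ {35}
|CD| ∈ {88}
|BD| ∈ [9, 79]
|AC| ∈ [53, 123]
|BC| ∈ [9, 167]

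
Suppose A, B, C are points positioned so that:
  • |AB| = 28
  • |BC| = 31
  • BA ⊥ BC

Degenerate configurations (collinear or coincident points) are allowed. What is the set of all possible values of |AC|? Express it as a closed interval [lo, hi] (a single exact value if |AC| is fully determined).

|AC| = √(1745)  (≈ 41.7732)

|AB| ∈ {28}
|BC| ∈ {31}
|AC| ∈ {√(1745)}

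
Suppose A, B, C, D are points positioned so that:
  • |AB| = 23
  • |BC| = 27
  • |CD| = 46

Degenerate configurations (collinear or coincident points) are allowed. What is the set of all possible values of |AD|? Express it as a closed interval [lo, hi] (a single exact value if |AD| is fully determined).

|AD| ∈ [0, 96]  (≈ [0.0000, 96.0000])

|AB| ∈ {23}
|BC| ∈ {27}
|CD| ∈ {46}
|AC| ∈ [4, 50]
|BD| ∈ [19, 73]
|AD| ∈ [0, 96]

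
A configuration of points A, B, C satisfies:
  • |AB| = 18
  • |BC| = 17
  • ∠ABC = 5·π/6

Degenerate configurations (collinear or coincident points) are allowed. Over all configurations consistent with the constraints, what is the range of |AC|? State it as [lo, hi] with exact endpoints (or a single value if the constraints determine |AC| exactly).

|AB| ∈ {18}
|BC| ∈ {17}
|AC| ∈ {√(306·√(3) + 613)}

|AC| = √(306·√(3) + 613)  (≈ 33.8084)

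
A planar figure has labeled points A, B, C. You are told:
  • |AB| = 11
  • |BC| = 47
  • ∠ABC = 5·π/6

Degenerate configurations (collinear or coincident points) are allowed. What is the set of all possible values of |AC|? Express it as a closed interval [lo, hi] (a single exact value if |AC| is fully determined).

|AB| ∈ {11}
|BC| ∈ {47}
|AC| ∈ {√(517·√(3) + 2330)}

|AC| = √(517·√(3) + 2330)  (≈ 56.7932)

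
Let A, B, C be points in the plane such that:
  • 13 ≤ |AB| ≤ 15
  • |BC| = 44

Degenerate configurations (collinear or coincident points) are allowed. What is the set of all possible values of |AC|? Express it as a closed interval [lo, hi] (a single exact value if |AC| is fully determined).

|AB| ∈ [13, 15]
|BC| ∈ {44}
|AC| ∈ [29, 59]

|AC| ∈ [29, 59]  (≈ [29.0000, 59.0000])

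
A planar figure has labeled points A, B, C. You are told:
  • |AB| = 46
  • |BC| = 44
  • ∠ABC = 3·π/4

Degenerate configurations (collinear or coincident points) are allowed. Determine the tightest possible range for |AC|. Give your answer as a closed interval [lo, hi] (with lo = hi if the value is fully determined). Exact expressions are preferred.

|AB| ∈ {46}
|BC| ∈ {44}
|AC| ∈ {2·√(506·√(2) + 1013)}

|AC| = 2·√(506·√(2) + 1013)  (≈ 83.1527)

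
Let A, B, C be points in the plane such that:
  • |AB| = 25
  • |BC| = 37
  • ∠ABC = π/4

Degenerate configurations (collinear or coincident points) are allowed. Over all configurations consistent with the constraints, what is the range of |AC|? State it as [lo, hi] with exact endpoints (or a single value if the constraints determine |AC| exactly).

|AC| = √(1994 - 925·√(2))  (≈ 26.1888)

|AB| ∈ {25}
|BC| ∈ {37}
|AC| ∈ {√(1994 - 925·√(2))}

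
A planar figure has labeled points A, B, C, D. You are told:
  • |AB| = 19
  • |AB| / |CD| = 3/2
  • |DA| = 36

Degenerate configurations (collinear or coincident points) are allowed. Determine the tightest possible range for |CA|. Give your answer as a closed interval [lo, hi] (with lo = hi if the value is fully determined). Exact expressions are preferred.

|CA| ∈ [70/3, 146/3]  (≈ [23.3333, 48.6667])

|AB| ∈ {19}
|AD| ∈ {36}
|CD| ∈ {38/3}
|BD| ∈ [17, 55]
|AC| ∈ [70/3, 146/3]
|BC| ∈ [13/3, 203/3]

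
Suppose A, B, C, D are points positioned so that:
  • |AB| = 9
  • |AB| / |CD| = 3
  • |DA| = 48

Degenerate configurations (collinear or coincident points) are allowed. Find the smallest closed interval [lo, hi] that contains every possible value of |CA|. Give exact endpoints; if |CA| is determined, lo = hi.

|CA| ∈ [45, 51]  (≈ [45.0000, 51.0000])

|AB| ∈ {9}
|AD| ∈ {48}
|CD| ∈ {3}
|BD| ∈ [39, 57]
|AC| ∈ [45, 51]
|BC| ∈ [36, 60]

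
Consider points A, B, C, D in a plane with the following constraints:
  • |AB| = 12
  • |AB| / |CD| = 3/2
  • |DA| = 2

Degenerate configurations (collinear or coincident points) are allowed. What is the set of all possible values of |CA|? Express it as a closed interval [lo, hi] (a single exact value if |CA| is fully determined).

|AB| ∈ {12}
|AD| ∈ {2}
|CD| ∈ {8}
|BD| ∈ [10, 14]
|AC| ∈ [6, 10]
|BC| ∈ [2, 22]

|CA| ∈ [6, 10]  (≈ [6.0000, 10.0000])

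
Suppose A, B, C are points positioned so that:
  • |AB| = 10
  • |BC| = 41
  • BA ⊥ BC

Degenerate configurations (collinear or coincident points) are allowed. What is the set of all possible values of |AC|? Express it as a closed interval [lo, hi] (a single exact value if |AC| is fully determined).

|AC| = √(1781)  (≈ 42.2019)

|AB| ∈ {10}
|BC| ∈ {41}
|AC| ∈ {√(1781)}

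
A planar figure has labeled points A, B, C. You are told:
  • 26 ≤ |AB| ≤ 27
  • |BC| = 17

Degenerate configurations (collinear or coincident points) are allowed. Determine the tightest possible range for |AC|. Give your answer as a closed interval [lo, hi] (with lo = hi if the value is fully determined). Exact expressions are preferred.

|AB| ∈ [26, 27]
|BC| ∈ {17}
|AC| ∈ [9, 44]

|AC| ∈ [9, 44]  (≈ [9.0000, 44.0000])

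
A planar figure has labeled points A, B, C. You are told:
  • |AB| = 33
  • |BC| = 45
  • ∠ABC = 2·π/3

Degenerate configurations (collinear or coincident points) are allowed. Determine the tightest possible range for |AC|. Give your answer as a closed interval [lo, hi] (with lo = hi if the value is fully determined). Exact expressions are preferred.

|AB| ∈ {33}
|BC| ∈ {45}
|AC| ∈ {3·√(511)}

|AC| = 3·√(511)  (≈ 67.8159)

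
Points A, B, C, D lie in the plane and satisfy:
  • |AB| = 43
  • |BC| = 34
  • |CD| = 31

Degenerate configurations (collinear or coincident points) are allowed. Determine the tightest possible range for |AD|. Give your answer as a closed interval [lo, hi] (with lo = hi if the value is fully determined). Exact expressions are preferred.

|AB| ∈ {43}
|BC| ∈ {34}
|CD| ∈ {31}
|AC| ∈ [9, 77]
|BD| ∈ [3, 65]
|AD| ∈ [0, 108]

|AD| ∈ [0, 108]  (≈ [0.0000, 108.0000])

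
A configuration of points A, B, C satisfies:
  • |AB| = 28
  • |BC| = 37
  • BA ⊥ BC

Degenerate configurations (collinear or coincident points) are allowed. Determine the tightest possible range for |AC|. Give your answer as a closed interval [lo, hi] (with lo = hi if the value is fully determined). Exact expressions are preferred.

|AB| ∈ {28}
|BC| ∈ {37}
|AC| ∈ {√(2153)}

|AC| = √(2153)  (≈ 46.4004)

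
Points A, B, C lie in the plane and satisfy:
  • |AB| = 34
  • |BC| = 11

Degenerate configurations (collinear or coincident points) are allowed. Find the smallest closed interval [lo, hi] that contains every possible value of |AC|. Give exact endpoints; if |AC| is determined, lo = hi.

|AC| ∈ [23, 45]  (≈ [23.0000, 45.0000])

|AB| ∈ {34}
|BC| ∈ {11}
|AC| ∈ [23, 45]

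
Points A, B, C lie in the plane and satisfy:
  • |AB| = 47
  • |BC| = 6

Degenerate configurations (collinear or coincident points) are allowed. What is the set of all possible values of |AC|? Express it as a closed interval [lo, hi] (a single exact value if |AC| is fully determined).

|AC| ∈ [41, 53]  (≈ [41.0000, 53.0000])

|AB| ∈ {47}
|BC| ∈ {6}
|AC| ∈ [41, 53]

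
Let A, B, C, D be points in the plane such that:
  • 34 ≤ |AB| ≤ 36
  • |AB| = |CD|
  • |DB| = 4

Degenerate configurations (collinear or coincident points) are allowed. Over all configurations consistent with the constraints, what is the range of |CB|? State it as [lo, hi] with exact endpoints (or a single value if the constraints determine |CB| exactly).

|CB| ∈ [30, 40]  (≈ [30.0000, 40.0000])

|AB| ∈ [34, 36]
|BD| ∈ {4}
|CD| ∈ [34, 36]
|AD| ∈ [30, 40]
|BC| ∈ [30, 40]
|AC| ∈ [0, 76]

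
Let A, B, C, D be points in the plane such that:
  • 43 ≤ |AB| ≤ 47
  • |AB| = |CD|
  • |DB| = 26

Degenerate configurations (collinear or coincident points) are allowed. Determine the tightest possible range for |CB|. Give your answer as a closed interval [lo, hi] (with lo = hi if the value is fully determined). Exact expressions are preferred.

|AB| ∈ [43, 47]
|BD| ∈ {26}
|CD| ∈ [43, 47]
|AD| ∈ [17, 73]
|BC| ∈ [17, 73]
|AC| ∈ [0, 120]

|CB| ∈ [17, 73]  (≈ [17.0000, 73.0000])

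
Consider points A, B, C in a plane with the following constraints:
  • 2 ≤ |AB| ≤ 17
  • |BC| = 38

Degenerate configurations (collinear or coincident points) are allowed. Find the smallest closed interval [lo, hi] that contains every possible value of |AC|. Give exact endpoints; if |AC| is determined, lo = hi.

|AC| ∈ [21, 55]  (≈ [21.0000, 55.0000])

|AB| ∈ [2, 17]
|BC| ∈ {38}
|AC| ∈ [21, 55]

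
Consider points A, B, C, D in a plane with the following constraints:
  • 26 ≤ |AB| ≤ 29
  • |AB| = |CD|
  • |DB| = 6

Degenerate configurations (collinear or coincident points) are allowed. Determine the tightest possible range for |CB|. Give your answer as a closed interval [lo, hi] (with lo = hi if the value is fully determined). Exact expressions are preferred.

|AB| ∈ [26, 29]
|BD| ∈ {6}
|CD| ∈ [26, 29]
|AD| ∈ [20, 35]
|BC| ∈ [20, 35]
|AC| ∈ [0, 64]

|CB| ∈ [20, 35]  (≈ [20.0000, 35.0000])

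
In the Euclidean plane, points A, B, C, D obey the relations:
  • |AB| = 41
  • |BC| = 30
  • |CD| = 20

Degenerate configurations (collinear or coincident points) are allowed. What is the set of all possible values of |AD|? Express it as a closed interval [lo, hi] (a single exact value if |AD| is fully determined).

|AB| ∈ {41}
|BC| ∈ {30}
|CD| ∈ {20}
|AC| ∈ [11, 71]
|BD| ∈ [10, 50]
|AD| ∈ [0, 91]

|AD| ∈ [0, 91]  (≈ [0.0000, 91.0000])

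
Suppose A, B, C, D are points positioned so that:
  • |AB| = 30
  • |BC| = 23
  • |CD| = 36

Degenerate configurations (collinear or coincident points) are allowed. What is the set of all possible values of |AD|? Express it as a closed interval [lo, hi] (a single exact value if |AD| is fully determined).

|AB| ∈ {30}
|BC| ∈ {23}
|CD| ∈ {36}
|AC| ∈ [7, 53]
|BD| ∈ [13, 59]
|AD| ∈ [0, 89]

|AD| ∈ [0, 89]  (≈ [0.0000, 89.0000])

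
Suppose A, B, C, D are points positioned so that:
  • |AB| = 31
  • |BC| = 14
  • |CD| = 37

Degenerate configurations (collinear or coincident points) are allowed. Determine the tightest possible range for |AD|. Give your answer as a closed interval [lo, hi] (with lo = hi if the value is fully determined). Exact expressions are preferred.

|AD| ∈ [0, 82]  (≈ [0.0000, 82.0000])

|AB| ∈ {31}
|BC| ∈ {14}
|CD| ∈ {37}
|AC| ∈ [17, 45]
|BD| ∈ [23, 51]
|AD| ∈ [0, 82]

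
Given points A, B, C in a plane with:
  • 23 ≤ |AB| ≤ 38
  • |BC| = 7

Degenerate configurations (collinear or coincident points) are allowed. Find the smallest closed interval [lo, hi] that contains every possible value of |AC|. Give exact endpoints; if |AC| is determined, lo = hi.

|AB| ∈ [23, 38]
|BC| ∈ {7}
|AC| ∈ [16, 45]

|AC| ∈ [16, 45]  (≈ [16.0000, 45.0000])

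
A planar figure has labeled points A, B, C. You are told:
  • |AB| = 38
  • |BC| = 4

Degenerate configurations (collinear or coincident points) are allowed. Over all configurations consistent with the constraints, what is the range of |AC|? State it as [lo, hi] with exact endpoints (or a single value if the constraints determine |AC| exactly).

|AC| ∈ [34, 42]  (≈ [34.0000, 42.0000])

|AB| ∈ {38}
|BC| ∈ {4}
|AC| ∈ [34, 42]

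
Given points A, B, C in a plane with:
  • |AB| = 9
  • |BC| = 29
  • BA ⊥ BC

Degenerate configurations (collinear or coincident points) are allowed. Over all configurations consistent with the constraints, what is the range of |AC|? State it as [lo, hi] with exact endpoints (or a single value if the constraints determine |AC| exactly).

|AB| ∈ {9}
|BC| ∈ {29}
|AC| ∈ {√(922)}

|AC| = √(922)  (≈ 30.3645)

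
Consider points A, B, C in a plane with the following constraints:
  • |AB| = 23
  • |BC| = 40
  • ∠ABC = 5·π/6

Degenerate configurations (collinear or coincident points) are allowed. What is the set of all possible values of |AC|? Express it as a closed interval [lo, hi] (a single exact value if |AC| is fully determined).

|AC| = √(920·√(3) + 2129)  (≈ 61.0122)

|AB| ∈ {23}
|BC| ∈ {40}
|AC| ∈ {√(920·√(3) + 2129)}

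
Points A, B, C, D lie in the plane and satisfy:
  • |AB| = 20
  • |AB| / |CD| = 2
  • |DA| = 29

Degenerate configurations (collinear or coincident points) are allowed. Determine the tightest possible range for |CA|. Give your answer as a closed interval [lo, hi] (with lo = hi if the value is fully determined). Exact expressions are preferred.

|AB| ∈ {20}
|AD| ∈ {29}
|CD| ∈ {10}
|BD| ∈ [9, 49]
|AC| ∈ [19, 39]
|BC| ∈ [0, 59]

|CA| ∈ [19, 39]  (≈ [19.0000, 39.0000])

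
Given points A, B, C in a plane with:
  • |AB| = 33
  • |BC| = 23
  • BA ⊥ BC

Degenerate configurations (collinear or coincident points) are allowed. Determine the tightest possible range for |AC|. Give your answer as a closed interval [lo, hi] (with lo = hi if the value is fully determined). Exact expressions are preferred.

|AC| = √(1618)  (≈ 40.2244)

|AB| ∈ {33}
|BC| ∈ {23}
|AC| ∈ {√(1618)}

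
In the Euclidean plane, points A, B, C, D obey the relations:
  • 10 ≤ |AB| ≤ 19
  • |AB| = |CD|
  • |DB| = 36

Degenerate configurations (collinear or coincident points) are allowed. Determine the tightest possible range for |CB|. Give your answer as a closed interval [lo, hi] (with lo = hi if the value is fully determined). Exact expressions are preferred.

|AB| ∈ [10, 19]
|BD| ∈ {36}
|CD| ∈ [10, 19]
|AD| ∈ [17, 55]
|BC| ∈ [17, 55]
|AC| ∈ [0, 74]

|CB| ∈ [17, 55]  (≈ [17.0000, 55.0000])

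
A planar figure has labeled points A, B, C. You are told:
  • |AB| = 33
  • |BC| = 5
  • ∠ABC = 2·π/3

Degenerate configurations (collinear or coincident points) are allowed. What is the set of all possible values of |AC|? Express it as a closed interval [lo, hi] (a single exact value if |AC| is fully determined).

|AC| = √(1279)  (≈ 35.7631)

|AB| ∈ {33}
|BC| ∈ {5}
|AC| ∈ {√(1279)}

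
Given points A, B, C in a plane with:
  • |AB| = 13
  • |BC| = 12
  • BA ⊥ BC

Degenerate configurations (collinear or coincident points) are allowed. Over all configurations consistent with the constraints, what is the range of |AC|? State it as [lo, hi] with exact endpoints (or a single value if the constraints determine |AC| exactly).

|AB| ∈ {13}
|BC| ∈ {12}
|AC| ∈ {√(313)}

|AC| = √(313)  (≈ 17.6918)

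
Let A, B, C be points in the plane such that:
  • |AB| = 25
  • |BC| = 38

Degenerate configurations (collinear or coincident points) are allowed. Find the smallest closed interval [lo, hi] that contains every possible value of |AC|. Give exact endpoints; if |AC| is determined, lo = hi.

|AB| ∈ {25}
|BC| ∈ {38}
|AC| ∈ [13, 63]

|AC| ∈ [13, 63]  (≈ [13.0000, 63.0000])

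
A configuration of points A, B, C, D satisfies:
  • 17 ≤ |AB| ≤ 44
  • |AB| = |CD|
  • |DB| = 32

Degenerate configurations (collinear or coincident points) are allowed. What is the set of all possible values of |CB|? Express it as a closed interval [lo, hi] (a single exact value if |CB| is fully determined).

|CB| ∈ [0, 76]  (≈ [0.0000, 76.0000])

|AB| ∈ [17, 44]
|BD| ∈ {32}
|CD| ∈ [17, 44]
|AD| ∈ [0, 76]
|BC| ∈ [0, 76]
|AC| ∈ [0, 120]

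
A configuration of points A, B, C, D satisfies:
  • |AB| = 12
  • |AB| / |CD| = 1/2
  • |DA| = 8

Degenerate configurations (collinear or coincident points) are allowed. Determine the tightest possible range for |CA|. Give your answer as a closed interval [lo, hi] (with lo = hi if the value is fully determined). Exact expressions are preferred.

|CA| ∈ [16, 32]  (≈ [16.0000, 32.0000])

|AB| ∈ {12}
|AD| ∈ {8}
|CD| ∈ {24}
|BD| ∈ [4, 20]
|AC| ∈ [16, 32]
|BC| ∈ [4, 44]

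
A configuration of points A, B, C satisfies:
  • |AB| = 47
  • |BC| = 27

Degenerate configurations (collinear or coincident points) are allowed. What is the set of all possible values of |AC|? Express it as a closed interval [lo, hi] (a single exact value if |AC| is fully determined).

|AB| ∈ {47}
|BC| ∈ {27}
|AC| ∈ [20, 74]

|AC| ∈ [20, 74]  (≈ [20.0000, 74.0000])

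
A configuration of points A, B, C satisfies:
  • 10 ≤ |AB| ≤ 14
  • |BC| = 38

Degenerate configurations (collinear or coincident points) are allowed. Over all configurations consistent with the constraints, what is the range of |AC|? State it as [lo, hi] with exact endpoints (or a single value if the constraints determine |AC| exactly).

|AC| ∈ [24, 52]  (≈ [24.0000, 52.0000])

|AB| ∈ [10, 14]
|BC| ∈ {38}
|AC| ∈ [24, 52]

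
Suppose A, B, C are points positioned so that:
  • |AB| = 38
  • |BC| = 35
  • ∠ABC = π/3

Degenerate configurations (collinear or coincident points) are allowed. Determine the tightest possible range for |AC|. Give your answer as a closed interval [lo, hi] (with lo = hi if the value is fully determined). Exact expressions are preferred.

|AB| ∈ {38}
|BC| ∈ {35}
|AC| ∈ {√(1339)}

|AC| = √(1339)  (≈ 36.5923)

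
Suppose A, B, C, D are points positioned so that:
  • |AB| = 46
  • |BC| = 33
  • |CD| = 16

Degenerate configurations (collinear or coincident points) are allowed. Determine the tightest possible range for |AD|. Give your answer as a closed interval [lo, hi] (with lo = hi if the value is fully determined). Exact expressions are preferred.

|AD| ∈ [0, 95]  (≈ [0.0000, 95.0000])

|AB| ∈ {46}
|BC| ∈ {33}
|CD| ∈ {16}
|AC| ∈ [13, 79]
|BD| ∈ [17, 49]
|AD| ∈ [0, 95]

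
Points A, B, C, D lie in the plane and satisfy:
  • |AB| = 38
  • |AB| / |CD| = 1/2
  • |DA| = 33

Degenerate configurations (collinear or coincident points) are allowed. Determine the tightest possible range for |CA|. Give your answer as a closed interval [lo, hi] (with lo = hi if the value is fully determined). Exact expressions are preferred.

|AB| ∈ {38}
|AD| ∈ {33}
|CD| ∈ {76}
|BD| ∈ [5, 71]
|AC| ∈ [43, 109]
|BC| ∈ [5, 147]

|CA| ∈ [43, 109]  (≈ [43.0000, 109.0000])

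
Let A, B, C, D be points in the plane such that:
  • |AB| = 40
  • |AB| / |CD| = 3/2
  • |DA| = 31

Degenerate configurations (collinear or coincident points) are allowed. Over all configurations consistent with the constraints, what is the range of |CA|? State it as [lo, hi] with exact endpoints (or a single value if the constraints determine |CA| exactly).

|AB| ∈ {40}
|AD| ∈ {31}
|CD| ∈ {80/3}
|BD| ∈ [9, 71]
|AC| ∈ [13/3, 173/3]
|BC| ∈ [0, 293/3]

|CA| ∈ [13/3, 173/3]  (≈ [4.3333, 57.6667])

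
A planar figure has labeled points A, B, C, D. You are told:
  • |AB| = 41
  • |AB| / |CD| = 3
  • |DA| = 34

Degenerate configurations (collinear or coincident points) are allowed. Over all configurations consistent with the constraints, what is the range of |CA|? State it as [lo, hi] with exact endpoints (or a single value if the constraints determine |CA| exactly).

|AB| ∈ {41}
|AD| ∈ {34}
|CD| ∈ {41/3}
|BD| ∈ [7, 75]
|AC| ∈ [61/3, 143/3]
|BC| ∈ [0, 266/3]

|CA| ∈ [61/3, 143/3]  (≈ [20.3333, 47.6667])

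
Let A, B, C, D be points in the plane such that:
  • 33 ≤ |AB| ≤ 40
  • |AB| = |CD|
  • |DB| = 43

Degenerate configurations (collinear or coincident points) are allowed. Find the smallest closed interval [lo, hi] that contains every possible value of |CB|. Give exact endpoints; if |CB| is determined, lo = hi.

|CB| ∈ [3, 83]  (≈ [3.0000, 83.0000])

|AB| ∈ [33, 40]
|BD| ∈ {43}
|CD| ∈ [33, 40]
|AD| ∈ [3, 83]
|BC| ∈ [3, 83]
|AC| ∈ [0, 123]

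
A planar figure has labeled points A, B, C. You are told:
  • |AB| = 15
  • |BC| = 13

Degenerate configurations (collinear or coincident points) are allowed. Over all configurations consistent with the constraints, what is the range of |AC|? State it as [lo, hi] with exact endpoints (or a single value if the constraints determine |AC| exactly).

|AC| ∈ [2, 28]  (≈ [2.0000, 28.0000])

|AB| ∈ {15}
|BC| ∈ {13}
|AC| ∈ [2, 28]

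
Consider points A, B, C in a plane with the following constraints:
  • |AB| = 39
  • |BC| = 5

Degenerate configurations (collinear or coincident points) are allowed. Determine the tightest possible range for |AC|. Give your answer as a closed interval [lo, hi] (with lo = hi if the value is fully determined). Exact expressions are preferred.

|AB| ∈ {39}
|BC| ∈ {5}
|AC| ∈ [34, 44]

|AC| ∈ [34, 44]  (≈ [34.0000, 44.0000])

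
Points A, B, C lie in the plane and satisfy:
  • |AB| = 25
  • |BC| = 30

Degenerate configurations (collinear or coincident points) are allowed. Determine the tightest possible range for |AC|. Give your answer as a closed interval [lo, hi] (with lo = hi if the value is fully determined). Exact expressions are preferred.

|AB| ∈ {25}
|BC| ∈ {30}
|AC| ∈ [5, 55]

|AC| ∈ [5, 55]  (≈ [5.0000, 55.0000])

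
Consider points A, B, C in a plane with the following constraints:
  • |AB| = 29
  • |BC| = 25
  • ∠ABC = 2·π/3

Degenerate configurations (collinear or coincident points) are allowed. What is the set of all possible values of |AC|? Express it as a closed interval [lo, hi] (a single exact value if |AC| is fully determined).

|AB| ∈ {29}
|BC| ∈ {25}
|AC| ∈ {√(2191)}

|AC| = √(2191)  (≈ 46.8081)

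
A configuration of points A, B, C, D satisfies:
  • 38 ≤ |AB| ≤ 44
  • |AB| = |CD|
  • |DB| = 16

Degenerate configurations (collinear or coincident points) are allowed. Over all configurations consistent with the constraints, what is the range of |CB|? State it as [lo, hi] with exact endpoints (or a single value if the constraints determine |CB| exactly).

|AB| ∈ [38, 44]
|BD| ∈ {16}
|CD| ∈ [38, 44]
|AD| ∈ [22, 60]
|BC| ∈ [22, 60]
|AC| ∈ [0, 104]

|CB| ∈ [22, 60]  (≈ [22.0000, 60.0000])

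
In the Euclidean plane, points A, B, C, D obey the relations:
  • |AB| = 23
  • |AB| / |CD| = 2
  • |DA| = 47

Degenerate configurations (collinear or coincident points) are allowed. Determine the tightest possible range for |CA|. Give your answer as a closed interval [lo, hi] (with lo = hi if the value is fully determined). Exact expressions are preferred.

|AB| ∈ {23}
|AD| ∈ {47}
|CD| ∈ {23/2}
|BD| ∈ [24, 70]
|AC| ∈ [71/2, 117/2]
|BC| ∈ [25/2, 163/2]

|CA| ∈ [71/2, 117/2]  (≈ [35.5000, 58.5000])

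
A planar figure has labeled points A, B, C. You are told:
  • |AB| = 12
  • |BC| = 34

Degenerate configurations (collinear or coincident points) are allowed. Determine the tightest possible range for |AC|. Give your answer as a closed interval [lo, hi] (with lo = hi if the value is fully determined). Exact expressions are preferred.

|AB| ∈ {12}
|BC| ∈ {34}
|AC| ∈ [22, 46]

|AC| ∈ [22, 46]  (≈ [22.0000, 46.0000])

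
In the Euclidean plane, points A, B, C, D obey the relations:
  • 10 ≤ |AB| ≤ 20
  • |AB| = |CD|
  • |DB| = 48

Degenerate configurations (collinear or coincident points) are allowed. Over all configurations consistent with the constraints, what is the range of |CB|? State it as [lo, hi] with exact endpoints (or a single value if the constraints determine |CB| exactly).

|CB| ∈ [28, 68]  (≈ [28.0000, 68.0000])

|AB| ∈ [10, 20]
|BD| ∈ {48}
|CD| ∈ [10, 20]
|AD| ∈ [28, 68]
|BC| ∈ [28, 68]
|AC| ∈ [8, 88]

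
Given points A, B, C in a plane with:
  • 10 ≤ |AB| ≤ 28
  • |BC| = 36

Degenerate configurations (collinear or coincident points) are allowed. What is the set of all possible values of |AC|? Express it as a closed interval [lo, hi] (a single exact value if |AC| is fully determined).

|AC| ∈ [8, 64]  (≈ [8.0000, 64.0000])

|AB| ∈ [10, 28]
|BC| ∈ {36}
|AC| ∈ [8, 64]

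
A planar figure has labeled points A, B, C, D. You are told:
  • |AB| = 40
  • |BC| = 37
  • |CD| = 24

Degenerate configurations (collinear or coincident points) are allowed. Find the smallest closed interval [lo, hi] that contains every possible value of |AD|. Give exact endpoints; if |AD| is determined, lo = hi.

|AD| ∈ [0, 101]  (≈ [0.0000, 101.0000])

|AB| ∈ {40}
|BC| ∈ {37}
|CD| ∈ {24}
|AC| ∈ [3, 77]
|BD| ∈ [13, 61]
|AD| ∈ [0, 101]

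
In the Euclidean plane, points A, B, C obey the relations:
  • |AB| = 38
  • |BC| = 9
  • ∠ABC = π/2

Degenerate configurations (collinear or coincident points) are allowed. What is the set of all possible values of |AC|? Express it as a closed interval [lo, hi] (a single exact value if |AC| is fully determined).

|AB| ∈ {38}
|BC| ∈ {9}
|AC| ∈ {5·√(61)}

|AC| = 5·√(61)  (≈ 39.0512)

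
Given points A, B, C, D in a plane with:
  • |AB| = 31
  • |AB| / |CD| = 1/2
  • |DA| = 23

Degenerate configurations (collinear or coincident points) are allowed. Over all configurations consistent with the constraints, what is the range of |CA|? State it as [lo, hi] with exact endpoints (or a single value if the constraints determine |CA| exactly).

|CA| ∈ [39, 85]  (≈ [39.0000, 85.0000])

|AB| ∈ {31}
|AD| ∈ {23}
|CD| ∈ {62}
|BD| ∈ [8, 54]
|AC| ∈ [39, 85]
|BC| ∈ [8, 116]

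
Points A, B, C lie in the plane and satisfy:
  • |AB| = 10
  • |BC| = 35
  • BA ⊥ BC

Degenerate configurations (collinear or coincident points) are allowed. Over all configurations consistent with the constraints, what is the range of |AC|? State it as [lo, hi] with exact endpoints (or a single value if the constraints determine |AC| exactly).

|AB| ∈ {10}
|BC| ∈ {35}
|AC| ∈ {5·√(53)}

|AC| = 5·√(53)  (≈ 36.4005)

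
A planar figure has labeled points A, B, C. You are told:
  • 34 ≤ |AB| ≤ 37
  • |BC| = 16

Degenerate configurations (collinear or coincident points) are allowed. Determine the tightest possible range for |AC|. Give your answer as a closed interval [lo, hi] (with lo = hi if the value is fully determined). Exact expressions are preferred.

|AC| ∈ [18, 53]  (≈ [18.0000, 53.0000])

|AB| ∈ [34, 37]
|BC| ∈ {16}
|AC| ∈ [18, 53]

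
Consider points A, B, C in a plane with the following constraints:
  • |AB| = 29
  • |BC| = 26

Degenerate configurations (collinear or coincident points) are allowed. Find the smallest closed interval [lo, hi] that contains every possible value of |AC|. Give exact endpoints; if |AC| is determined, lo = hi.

|AC| ∈ [3, 55]  (≈ [3.0000, 55.0000])

|AB| ∈ {29}
|BC| ∈ {26}
|AC| ∈ [3, 55]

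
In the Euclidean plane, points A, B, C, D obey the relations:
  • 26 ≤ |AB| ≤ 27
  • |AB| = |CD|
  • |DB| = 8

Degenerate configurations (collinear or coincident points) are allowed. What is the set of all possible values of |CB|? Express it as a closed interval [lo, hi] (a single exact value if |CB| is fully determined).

|CB| ∈ [18, 35]  (≈ [18.0000, 35.0000])

|AB| ∈ [26, 27]
|BD| ∈ {8}
|CD| ∈ [26, 27]
|AD| ∈ [18, 35]
|BC| ∈ [18, 35]
|AC| ∈ [0, 62]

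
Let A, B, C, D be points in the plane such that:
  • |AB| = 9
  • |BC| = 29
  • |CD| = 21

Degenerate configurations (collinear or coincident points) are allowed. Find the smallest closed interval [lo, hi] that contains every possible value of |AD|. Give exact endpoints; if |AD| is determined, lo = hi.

|AD| ∈ [0, 59]  (≈ [0.0000, 59.0000])

|AB| ∈ {9}
|BC| ∈ {29}
|CD| ∈ {21}
|AC| ∈ [20, 38]
|BD| ∈ [8, 50]
|AD| ∈ [0, 59]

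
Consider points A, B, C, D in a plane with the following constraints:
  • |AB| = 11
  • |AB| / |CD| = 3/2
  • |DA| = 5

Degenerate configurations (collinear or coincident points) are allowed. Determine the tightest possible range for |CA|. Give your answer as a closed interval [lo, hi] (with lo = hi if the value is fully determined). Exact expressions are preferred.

|CA| ∈ [7/3, 37/3]  (≈ [2.3333, 12.3333])

|AB| ∈ {11}
|AD| ∈ {5}
|CD| ∈ {22/3}
|BD| ∈ [6, 16]
|AC| ∈ [7/3, 37/3]
|BC| ∈ [0, 70/3]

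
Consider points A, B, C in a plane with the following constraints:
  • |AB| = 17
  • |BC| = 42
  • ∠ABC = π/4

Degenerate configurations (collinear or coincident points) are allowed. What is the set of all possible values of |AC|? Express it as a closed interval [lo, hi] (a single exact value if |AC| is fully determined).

|AB| ∈ {17}
|BC| ∈ {42}
|AC| ∈ {√(2053 - 714·√(2))}

|AC| = √(2053 - 714·√(2))  (≈ 32.2994)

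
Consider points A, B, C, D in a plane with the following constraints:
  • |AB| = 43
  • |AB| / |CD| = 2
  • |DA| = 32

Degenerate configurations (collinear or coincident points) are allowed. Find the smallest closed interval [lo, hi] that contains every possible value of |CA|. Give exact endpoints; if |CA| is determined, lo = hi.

|AB| ∈ {43}
|AD| ∈ {32}
|CD| ∈ {43/2}
|BD| ∈ [11, 75]
|AC| ∈ [21/2, 107/2]
|BC| ∈ [0, 193/2]

|CA| ∈ [21/2, 107/2]  (≈ [10.5000, 53.5000])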